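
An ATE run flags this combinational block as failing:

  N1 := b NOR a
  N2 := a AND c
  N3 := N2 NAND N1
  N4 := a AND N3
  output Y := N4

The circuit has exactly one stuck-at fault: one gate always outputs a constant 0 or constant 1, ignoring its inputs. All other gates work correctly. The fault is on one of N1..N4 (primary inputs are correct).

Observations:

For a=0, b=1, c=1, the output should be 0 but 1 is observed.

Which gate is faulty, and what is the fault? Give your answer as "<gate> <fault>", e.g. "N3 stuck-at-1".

Fault-free values for test 1 (a=0, b=1, c=1): N1=0, N2=0, N3=1, N4=0, giving Y=0. Observed 1.
Test 1: faults giving observed 1 are {N4 stuck-at-1}.
Only N4 stuck-at-1 is consistent with every test.

N4 stuck-at-1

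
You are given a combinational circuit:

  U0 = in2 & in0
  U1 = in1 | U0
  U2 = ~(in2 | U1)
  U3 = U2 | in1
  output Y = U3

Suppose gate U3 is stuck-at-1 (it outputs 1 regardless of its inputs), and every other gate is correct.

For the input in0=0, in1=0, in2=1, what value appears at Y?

1

Propagate with U3 forced: U0=0, U1=0, U2=0, U3=1 [stuck-at-1].
So Y = 1. (Without the fault it would be 0.)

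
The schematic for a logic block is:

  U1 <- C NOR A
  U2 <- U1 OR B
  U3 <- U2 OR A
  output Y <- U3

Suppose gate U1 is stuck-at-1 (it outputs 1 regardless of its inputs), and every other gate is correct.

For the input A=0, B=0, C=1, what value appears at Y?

1

Propagate with U1 forced: U1=1 [stuck-at-1], U2=1, U3=1.
So Y = 1. (Without the fault it would be 0.)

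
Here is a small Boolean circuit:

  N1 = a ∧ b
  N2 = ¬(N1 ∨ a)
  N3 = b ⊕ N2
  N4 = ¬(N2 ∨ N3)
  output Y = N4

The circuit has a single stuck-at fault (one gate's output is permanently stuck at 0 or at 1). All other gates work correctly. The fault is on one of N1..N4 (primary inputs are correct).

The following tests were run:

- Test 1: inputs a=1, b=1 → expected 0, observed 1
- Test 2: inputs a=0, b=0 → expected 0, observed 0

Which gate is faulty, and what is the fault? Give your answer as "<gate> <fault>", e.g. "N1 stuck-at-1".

Fault-free values for test 1 (a=1, b=1): N1=1, N2=0, N3=1, N4=0, giving Y=0. Observed 1.
Test 1: faults giving observed 1 are {N3 stuck-at-0, N4 stuck-at-1}.
Test 2 (a=0, b=0): fault-free N1=0, N2=1, N3=1, N4=0 → 0; observed 0. Eliminates N4 stuck-at-1.
Only N3 stuck-at-0 is consistent with every test.

N3 stuck-at-0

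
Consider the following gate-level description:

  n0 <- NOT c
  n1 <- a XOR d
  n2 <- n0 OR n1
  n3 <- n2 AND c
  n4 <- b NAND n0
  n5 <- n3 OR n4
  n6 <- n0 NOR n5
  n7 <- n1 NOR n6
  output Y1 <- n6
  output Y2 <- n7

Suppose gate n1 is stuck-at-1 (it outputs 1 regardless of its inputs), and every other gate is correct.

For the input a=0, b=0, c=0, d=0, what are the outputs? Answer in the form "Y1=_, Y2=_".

Propagate with n1 forced: n0=1, n1=1 [stuck-at-1], n2=1, n3=0, n4=1, n5=1, n6=0, n7=0.
So the outputs are Y1=0, Y2=0. (Without the fault they would be Y1=0, Y2=1.)

Y1=0, Y2=0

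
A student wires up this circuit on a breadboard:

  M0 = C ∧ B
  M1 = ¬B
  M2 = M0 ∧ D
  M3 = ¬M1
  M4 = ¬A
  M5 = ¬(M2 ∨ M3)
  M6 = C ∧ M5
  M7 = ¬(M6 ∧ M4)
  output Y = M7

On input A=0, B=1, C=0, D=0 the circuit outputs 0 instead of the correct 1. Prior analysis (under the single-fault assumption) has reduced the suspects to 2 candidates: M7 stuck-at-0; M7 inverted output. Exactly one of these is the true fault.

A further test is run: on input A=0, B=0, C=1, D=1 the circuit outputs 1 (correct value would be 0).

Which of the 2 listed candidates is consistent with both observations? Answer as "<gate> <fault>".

Evaluate each candidate on input A=0, B=0, C=1, D=1:
  M7 stuck-at-0: M0=0, M1=1, M2=0, M3=0, M4=1, M5=1, M6=1, M7=0 [stuck-at-0] → 0 — eliminated
  M7 inverted output: M0=0, M1=1, M2=0, M3=0, M4=1, M5=1, M6=1, M7=1 [inverted output] → 1 — matches
Only M7 inverted output reproduces the observed 1.

M7 inverted output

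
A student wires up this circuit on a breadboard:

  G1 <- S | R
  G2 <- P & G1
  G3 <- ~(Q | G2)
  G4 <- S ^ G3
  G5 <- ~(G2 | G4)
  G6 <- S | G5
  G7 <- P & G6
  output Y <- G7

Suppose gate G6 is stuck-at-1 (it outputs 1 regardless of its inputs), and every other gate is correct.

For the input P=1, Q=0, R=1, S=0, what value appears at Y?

1

Propagate with G6 forced: G1=1, G2=1, G3=0, G4=0, G5=0, G6=1 [stuck-at-1], G7=1.
So Y = 1. (Without the fault it would be 0.)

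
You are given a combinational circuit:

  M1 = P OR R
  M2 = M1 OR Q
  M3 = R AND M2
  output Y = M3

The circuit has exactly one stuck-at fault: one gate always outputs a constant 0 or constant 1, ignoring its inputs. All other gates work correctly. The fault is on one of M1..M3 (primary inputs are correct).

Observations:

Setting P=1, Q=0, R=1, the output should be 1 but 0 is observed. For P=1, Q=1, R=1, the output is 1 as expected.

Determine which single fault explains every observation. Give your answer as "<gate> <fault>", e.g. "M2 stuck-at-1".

Fault-free values for test 1 (P=1, Q=0, R=1): M1=1, M2=1, M3=1, giving Y=1. Observed 0.
Test 1: faults giving observed 0 are {M1 stuck-at-0, M2 stuck-at-0, M3 stuck-at-0}.
Test 2 (P=1, Q=1, R=1): fault-free M1=1, M2=1, M3=1 → 1; observed 1. Eliminates M2 stuck-at-0, M3 stuck-at-0.
Only M1 stuck-at-0 is consistent with every test.

M1 stuck-at-0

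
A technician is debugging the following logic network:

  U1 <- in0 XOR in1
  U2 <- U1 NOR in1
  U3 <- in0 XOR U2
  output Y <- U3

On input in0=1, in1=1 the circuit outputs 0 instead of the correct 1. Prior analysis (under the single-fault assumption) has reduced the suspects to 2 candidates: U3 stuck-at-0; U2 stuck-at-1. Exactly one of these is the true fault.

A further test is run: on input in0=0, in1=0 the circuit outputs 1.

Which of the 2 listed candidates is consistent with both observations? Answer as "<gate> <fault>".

U2 stuck-at-1

Evaluate each candidate on input in0=0, in1=0:
  U3 stuck-at-0: U1=0, U2=1, U3=0 [stuck-at-0] → 0 — eliminated
  U2 stuck-at-1: U1=0, U2=1 [stuck-at-1], U3=1 → 1 — matches
Only U2 stuck-at-1 reproduces the observed 1.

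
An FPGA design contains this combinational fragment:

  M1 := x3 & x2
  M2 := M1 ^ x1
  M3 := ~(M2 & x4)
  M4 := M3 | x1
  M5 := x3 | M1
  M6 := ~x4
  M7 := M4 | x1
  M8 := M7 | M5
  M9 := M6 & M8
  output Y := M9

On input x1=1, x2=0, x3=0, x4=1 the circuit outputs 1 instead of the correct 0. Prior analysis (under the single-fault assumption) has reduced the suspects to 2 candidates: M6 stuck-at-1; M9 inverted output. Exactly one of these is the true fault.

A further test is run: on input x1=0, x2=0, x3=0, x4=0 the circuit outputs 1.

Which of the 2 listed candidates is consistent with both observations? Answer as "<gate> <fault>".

M6 stuck-at-1

Evaluate each candidate on input x1=0, x2=0, x3=0, x4=0:
  M6 stuck-at-1: M1=0, M2=0, M3=1, M4=1, M5=0, M6=1 [stuck-at-1], M7=1, M8=1, M9=1 → 1 — matches
  M9 inverted output: M1=0, M2=0, M3=1, M4=1, M5=0, M6=1, M7=1, M8=1, M9=0 [inverted output] → 0 — eliminated
Only M6 stuck-at-1 reproduces the observed 1.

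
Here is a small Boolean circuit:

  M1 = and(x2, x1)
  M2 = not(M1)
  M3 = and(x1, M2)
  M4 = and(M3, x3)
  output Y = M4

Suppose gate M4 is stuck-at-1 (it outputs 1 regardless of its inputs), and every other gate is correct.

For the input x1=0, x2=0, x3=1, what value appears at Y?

Propagate with M4 forced: M1=0, M2=1, M3=0, M4=1 [stuck-at-1].
So Y = 1. (Without the fault it would be 0.)

1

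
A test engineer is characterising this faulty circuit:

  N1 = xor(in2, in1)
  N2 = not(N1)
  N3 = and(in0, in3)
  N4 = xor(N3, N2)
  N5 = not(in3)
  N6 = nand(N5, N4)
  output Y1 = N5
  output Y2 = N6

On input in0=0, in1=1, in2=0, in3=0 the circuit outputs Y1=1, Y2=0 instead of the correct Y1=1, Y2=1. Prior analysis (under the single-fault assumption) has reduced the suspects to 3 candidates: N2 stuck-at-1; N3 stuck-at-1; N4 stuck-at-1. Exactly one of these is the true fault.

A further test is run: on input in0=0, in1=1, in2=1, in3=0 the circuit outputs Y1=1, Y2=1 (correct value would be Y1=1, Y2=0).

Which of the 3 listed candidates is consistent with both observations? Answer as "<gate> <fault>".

N3 stuck-at-1

Evaluate each candidate on input in0=0, in1=1, in2=1, in3=0:
  N2 stuck-at-1: N1=0, N2=1 [stuck-at-1], N3=0, N4=1, N5=1, N6=0 → Y1=1, Y2=0 — eliminated
  N3 stuck-at-1: N1=0, N2=1, N3=1 [stuck-at-1], N4=0, N5=1, N6=1 → Y1=1, Y2=1 — matches
  N4 stuck-at-1: N1=0, N2=1, N3=0, N4=1 [stuck-at-1], N5=1, N6=0 → Y1=1, Y2=0 — eliminated
Only N3 stuck-at-1 reproduces the observed Y1=1, Y2=1.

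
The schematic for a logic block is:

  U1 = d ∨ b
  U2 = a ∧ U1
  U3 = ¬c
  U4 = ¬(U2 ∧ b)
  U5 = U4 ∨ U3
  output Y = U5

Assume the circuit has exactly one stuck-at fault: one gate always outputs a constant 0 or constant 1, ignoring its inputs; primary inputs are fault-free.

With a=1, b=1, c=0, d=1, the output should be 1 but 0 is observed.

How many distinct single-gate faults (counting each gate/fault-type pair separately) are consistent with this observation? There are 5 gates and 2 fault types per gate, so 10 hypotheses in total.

2

Fault-free: U1=1, U2=1, U3=1, U4=0, U5=1 → 1. Observed 0.
  U1 stuck-at-0: output 1 ✗
  U1 stuck-at-1: output 1 ✗
  U2 stuck-at-0: output 1 ✗
  U2 stuck-at-1: output 1 ✗
  U3 stuck-at-0: output 0 ✓
  U3 stuck-at-1: output 1 ✗
  U4 stuck-at-0: output 1 ✗
  U4 stuck-at-1: output 1 ✗
  U5 stuck-at-0: output 0 ✓
  U5 stuck-at-1: output 1 ✗
Consistent faults: {U3 stuck-at-0, U5 stuck-at-0} — 2 in all.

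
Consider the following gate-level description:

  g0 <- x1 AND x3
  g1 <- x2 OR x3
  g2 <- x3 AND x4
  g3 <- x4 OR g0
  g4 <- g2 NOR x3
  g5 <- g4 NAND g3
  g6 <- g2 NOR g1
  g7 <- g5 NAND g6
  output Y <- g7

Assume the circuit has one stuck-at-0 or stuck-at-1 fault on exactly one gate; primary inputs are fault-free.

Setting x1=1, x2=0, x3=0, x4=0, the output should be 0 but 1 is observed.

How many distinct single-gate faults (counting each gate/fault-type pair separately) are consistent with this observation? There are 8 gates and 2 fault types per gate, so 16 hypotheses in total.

Fault-free: g0=0, g1=0, g2=0, g3=0, g4=1, g5=1, g6=1, g7=0 → 0. Observed 1.
  g0: stuck-at-1 ✓; others ✗
  g1: stuck-at-1 ✓; others ✗
  g2: stuck-at-1 ✓; others ✗
  g3: stuck-at-1 ✓; others ✗
  g4: none of the 2 fault types match ✗
  g5: stuck-at-0 ✓; others ✗
  g6: stuck-at-0 ✓; others ✗
  g7: stuck-at-1 ✓; others ✗
Consistent faults: {g0 stuck-at-1, g1 stuck-at-1, g2 stuck-at-1, g3 stuck-at-1, g5 stuck-at-0, g6 stuck-at-0, g7 stuck-at-1} — 7 in all.

7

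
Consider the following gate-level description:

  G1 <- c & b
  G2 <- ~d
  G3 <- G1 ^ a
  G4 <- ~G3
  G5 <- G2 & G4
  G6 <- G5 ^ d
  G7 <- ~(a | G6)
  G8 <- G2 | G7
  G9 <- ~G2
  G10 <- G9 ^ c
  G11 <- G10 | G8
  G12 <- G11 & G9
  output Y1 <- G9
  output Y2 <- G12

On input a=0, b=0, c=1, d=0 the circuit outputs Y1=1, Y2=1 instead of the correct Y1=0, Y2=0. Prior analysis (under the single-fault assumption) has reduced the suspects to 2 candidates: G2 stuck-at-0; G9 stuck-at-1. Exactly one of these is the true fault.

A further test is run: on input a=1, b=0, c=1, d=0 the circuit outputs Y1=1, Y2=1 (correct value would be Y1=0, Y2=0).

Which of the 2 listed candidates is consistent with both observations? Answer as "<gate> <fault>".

G9 stuck-at-1

Evaluate each candidate on input a=1, b=0, c=1, d=0:
  G2 stuck-at-0: G1=0, G2=0 [stuck-at-0], G3=1, G4=0, G5=0, G6=0, G7=0, G8=0, G9=1, G10=0, G11=0, G12=0 → Y1=1, Y2=0 — eliminated
  G9 stuck-at-1: G1=0, G2=1, G3=1, G4=0, G5=0, G6=0, G7=0, G8=1, G9=1 [stuck-at-1], G10=0, G11=1, G12=1 → Y1=1, Y2=1 — matches
Only G9 stuck-at-1 reproduces the observed Y1=1, Y2=1.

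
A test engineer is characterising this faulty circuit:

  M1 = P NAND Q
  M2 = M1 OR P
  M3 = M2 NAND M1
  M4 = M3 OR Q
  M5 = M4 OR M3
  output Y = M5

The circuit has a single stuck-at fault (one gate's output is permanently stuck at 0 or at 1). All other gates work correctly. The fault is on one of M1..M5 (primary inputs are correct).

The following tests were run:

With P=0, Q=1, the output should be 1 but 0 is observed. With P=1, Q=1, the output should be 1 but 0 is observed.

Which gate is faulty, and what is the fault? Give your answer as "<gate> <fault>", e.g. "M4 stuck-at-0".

Fault-free values for test 1 (P=0, Q=1): M1=1, M2=1, M3=0, M4=1, M5=1, giving Y=1. Observed 0.
Test 1: faults giving observed 0 are {M4 stuck-at-0, M5 stuck-at-0}.
Test 2 (P=1, Q=1): fault-free M1=0, M2=1, M3=1, M4=1, M5=1 → 1; observed 0. Eliminates M4 stuck-at-0.
Only M5 stuck-at-0 is consistent with every test.

M5 stuck-at-0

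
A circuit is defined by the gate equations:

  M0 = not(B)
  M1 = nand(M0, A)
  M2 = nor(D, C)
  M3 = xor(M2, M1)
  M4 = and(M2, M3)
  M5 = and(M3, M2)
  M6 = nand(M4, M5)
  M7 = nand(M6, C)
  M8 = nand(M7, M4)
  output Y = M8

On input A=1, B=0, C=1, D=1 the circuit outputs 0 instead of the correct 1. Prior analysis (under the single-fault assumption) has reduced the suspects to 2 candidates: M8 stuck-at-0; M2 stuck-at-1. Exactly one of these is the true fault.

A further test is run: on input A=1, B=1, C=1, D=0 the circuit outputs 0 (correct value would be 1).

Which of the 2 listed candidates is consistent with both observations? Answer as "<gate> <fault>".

M8 stuck-at-0

Evaluate each candidate on input A=1, B=1, C=1, D=0:
  M8 stuck-at-0: M0=0, M1=1, M2=0, M3=1, M4=0, M5=0, M6=1, M7=0, M8=0 [stuck-at-0] → 0 — matches
  M2 stuck-at-1: M0=0, M1=1, M2=1 [stuck-at-1], M3=0, M4=0, M5=0, M6=1, M7=0, M8=1 → 1 — eliminated
Only M8 stuck-at-0 reproduces the observed 0.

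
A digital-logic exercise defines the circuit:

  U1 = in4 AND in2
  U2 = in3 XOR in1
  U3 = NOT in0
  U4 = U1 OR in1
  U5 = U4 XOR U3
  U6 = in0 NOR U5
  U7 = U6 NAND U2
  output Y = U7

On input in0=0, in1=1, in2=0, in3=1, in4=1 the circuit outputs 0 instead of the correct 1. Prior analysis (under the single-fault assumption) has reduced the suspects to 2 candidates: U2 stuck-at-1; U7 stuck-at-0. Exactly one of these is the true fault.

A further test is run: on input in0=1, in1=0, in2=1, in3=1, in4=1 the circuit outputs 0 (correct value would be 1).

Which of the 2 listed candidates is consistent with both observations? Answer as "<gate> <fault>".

U7 stuck-at-0

Evaluate each candidate on input in0=1, in1=0, in2=1, in3=1, in4=1:
  U2 stuck-at-1: U1=1, U2=1 [stuck-at-1], U3=0, U4=1, U5=1, U6=0, U7=1 → 1 — eliminated
  U7 stuck-at-0: U1=1, U2=1, U3=0, U4=1, U5=1, U6=0, U7=0 [stuck-at-0] → 0 — matches
Only U7 stuck-at-0 reproduces the observed 0.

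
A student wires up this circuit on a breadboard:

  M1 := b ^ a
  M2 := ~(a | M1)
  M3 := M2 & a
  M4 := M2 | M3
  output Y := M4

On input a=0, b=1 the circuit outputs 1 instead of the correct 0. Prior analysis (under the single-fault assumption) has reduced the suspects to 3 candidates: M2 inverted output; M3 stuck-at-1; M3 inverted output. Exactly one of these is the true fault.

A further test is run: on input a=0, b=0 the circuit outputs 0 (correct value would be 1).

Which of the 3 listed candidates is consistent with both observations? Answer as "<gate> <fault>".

Evaluate each candidate on input a=0, b=0:
  M2 inverted output: M1=0, M2=0 [inverted output], M3=0, M4=0 → 0 — matches
  M3 stuck-at-1: M1=0, M2=1, M3=1 [stuck-at-1], M4=1 → 1 — eliminated
  M3 inverted output: M1=0, M2=1, M3=1 [inverted output], M4=1 → 1 — eliminated
Only M2 inverted output reproduces the observed 0.

M2 inverted output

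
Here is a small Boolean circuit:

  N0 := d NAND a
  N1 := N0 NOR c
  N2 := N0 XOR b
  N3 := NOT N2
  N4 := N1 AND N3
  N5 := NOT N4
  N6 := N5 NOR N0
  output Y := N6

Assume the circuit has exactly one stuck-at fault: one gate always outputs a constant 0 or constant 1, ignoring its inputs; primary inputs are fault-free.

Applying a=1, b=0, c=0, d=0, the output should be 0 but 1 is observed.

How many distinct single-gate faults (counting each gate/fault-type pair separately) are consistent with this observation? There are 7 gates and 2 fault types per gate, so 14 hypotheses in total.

2

Fault-free: N0=1, N1=0, N2=1, N3=0, N4=0, N5=1, N6=0 → 0. Observed 1.
  N0 stuck-at-0: output 1 ✓
  N0 stuck-at-1: output 0 ✗
  N1 stuck-at-0: output 0 ✗
  N1 stuck-at-1: output 0 ✗
  N2 stuck-at-0: output 0 ✗
  N2 stuck-at-1: output 0 ✗
  N3 stuck-at-0: output 0 ✗
  N3 stuck-at-1: output 0 ✗
  N4 stuck-at-0: output 0 ✗
  N4 stuck-at-1: output 0 ✗
  N5 stuck-at-0: output 0 ✗
  N5 stuck-at-1: output 0 ✗
  N6 stuck-at-0: output 0 ✗
  N6 stuck-at-1: output 1 ✓
Consistent faults: {N0 stuck-at-0, N6 stuck-at-1} — 2 in all.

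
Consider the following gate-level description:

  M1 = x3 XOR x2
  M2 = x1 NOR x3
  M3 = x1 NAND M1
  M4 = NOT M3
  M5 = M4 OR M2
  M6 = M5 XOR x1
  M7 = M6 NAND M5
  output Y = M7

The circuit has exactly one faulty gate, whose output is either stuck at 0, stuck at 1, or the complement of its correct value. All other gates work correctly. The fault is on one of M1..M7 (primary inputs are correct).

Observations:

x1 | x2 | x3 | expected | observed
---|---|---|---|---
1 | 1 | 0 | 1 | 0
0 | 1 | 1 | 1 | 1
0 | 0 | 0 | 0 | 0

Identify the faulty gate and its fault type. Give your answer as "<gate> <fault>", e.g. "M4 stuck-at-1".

Fault-free values for test 1 (x1=1, x2=1, x3=0): M1=1, M2=0, M3=0, M4=1, M5=1, M6=0, M7=1, giving Y=1. Observed 0.
Test 1: faults giving observed 0 are {M6 stuck-at-1, M6 inverted output, M7 stuck-at-0, M7 inverted output}.
Test 2 (x1=0, x2=1, x3=1): fault-free M1=0, M2=0, M3=1, M4=0, M5=0, M6=0, M7=1 → 1; observed 1. Eliminates M7 stuck-at-0, M7 inverted output.
Test 3 (x1=0, x2=0, x3=0): fault-free M1=0, M2=1, M3=1, M4=0, M5=1, M6=1, M7=0 → 0; observed 0. Eliminates M6 inverted output.
Only M6 stuck-at-1 is consistent with every test.

M6 stuck-at-1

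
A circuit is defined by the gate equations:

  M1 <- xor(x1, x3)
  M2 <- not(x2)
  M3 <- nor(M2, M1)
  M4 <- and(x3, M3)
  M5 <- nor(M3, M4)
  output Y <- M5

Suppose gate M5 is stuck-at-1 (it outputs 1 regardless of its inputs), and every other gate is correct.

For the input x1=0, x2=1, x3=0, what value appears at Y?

1

Propagate with M5 forced: M1=0, M2=0, M3=1, M4=0, M5=1 [stuck-at-1].
So Y = 1. (Without the fault it would be 0.)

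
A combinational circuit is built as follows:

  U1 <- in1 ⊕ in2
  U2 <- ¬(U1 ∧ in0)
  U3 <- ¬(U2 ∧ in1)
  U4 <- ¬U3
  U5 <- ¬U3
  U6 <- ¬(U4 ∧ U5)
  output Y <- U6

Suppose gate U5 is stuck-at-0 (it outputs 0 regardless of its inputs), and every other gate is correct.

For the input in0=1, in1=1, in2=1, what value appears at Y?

Propagate with U5 forced: U1=0, U2=1, U3=0, U4=1, U5=0 [stuck-at-0], U6=1.
So Y = 1. (Without the fault it would be 0.)

1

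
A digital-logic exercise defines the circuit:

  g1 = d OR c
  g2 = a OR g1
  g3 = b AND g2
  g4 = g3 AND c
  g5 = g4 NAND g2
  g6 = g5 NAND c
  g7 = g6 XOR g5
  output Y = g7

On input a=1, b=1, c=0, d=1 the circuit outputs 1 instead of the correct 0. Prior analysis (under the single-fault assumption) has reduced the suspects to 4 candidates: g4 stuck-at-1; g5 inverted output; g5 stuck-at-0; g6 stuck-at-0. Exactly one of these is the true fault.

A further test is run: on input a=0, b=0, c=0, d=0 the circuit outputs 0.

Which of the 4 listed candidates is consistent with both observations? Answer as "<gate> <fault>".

g4 stuck-at-1

Evaluate each candidate on input a=0, b=0, c=0, d=0:
  g4 stuck-at-1: g1=0, g2=0, g3=0, g4=1 [stuck-at-1], g5=1, g6=1, g7=0 → 0 — matches
  g5 inverted output: g1=0, g2=0, g3=0, g4=0, g5=0 [inverted output], g6=1, g7=1 → 1 — eliminated
  g5 stuck-at-0: g1=0, g2=0, g3=0, g4=0, g5=0 [stuck-at-0], g6=1, g7=1 → 1 — eliminated
  g6 stuck-at-0: g1=0, g2=0, g3=0, g4=0, g5=1, g6=0 [stuck-at-0], g7=1 → 1 — eliminated
Only g4 stuck-at-1 reproduces the observed 0.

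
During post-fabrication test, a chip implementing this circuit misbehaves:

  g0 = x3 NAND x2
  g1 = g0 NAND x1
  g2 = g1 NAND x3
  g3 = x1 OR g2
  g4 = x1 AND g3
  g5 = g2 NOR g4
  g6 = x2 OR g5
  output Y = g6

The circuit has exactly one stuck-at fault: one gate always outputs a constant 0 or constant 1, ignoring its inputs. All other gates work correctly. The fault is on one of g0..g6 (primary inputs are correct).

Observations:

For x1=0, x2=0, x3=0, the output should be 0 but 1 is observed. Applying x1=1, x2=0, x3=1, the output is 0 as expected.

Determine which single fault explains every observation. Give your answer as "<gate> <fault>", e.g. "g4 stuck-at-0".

g2 stuck-at-0

Fault-free values for test 1 (x1=0, x2=0, x3=0): g0=1, g1=1, g2=1, g3=1, g4=0, g5=0, g6=0, giving Y=0. Observed 1.
Test 1: faults giving observed 1 are {g2 stuck-at-0, g5 stuck-at-1, g6 stuck-at-1}.
Test 2 (x1=1, x2=0, x3=1): fault-free g0=1, g1=0, g2=1, g3=1, g4=1, g5=0, g6=0 → 0; observed 0. Eliminates g5 stuck-at-1, g6 stuck-at-1.
Only g2 stuck-at-0 is consistent with every test.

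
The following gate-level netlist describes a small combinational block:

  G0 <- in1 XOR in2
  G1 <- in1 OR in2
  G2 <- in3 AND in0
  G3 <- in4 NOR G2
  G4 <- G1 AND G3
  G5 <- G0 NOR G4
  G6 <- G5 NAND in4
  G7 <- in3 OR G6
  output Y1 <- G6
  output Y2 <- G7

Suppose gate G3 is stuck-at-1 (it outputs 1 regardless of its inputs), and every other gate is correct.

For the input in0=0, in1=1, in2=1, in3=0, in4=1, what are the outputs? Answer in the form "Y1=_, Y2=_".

Y1=1, Y2=1

Propagate with G3 forced: G0=0, G1=1, G2=0, G3=1 [stuck-at-1], G4=1, G5=0, G6=1, G7=1.
So the outputs are Y1=1, Y2=1. (Without the fault they would be Y1=0, Y2=0.)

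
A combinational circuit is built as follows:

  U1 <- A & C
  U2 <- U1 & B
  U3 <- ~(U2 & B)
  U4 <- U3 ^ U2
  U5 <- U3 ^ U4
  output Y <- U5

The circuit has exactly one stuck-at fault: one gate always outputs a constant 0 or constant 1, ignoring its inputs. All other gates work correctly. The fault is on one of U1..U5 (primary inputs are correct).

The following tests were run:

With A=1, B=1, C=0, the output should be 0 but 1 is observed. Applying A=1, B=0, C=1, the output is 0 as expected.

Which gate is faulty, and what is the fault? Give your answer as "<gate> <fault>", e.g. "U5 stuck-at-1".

U1 stuck-at-1

Fault-free values for test 1 (A=1, B=1, C=0): U1=0, U2=0, U3=1, U4=1, U5=0, giving Y=0. Observed 1.
Test 1: faults giving observed 1 are {U1 stuck-at-1, U2 stuck-at-1, U4 stuck-at-0, U5 stuck-at-1}.
Test 2 (A=1, B=0, C=1): fault-free U1=1, U2=0, U3=1, U4=1, U5=0 → 0; observed 0. Eliminates U2 stuck-at-1, U4 stuck-at-0, U5 stuck-at-1.
Only U1 stuck-at-1 is consistent with every test.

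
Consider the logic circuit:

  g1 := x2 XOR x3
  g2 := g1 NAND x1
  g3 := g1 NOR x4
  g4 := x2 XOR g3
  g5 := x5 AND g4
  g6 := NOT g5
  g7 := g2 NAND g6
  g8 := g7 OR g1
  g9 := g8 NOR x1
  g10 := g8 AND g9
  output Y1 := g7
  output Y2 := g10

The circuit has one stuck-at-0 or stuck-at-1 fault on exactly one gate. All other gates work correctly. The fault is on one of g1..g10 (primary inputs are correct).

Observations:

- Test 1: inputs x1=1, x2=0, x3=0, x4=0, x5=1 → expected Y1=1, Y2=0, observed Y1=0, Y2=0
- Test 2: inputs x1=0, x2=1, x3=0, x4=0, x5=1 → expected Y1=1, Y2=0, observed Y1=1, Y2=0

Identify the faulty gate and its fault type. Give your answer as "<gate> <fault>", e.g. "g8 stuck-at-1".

Fault-free values for test 1 (x1=1, x2=0, x3=0, x4=0, x5=1): g1=0, g2=1, g3=1, g4=1, g5=1, g6=0, g7=1, g8=1, g9=0, g10=0, giving Y1=1, Y2=0. Observed Y1=0, Y2=0.
Test 1: faults giving observed Y1=0, Y2=0 are {g3 stuck-at-0, g4 stuck-at-0, g5 stuck-at-0, g6 stuck-at-1, g7 stuck-at-0}.
Test 2 (x1=0, x2=1, x3=0, x4=0, x5=1): fault-free g1=1, g2=1, g3=0, g4=1, g5=1, g6=0, g7=1, g8=1, g9=0, g10=0 → Y1=1, Y2=0; observed Y1=1, Y2=0. Eliminates g4 stuck-at-0, g5 stuck-at-0, g6 stuck-at-1, g7 stuck-at-0.
Only g3 stuck-at-0 is consistent with every test.

g3 stuck-at-0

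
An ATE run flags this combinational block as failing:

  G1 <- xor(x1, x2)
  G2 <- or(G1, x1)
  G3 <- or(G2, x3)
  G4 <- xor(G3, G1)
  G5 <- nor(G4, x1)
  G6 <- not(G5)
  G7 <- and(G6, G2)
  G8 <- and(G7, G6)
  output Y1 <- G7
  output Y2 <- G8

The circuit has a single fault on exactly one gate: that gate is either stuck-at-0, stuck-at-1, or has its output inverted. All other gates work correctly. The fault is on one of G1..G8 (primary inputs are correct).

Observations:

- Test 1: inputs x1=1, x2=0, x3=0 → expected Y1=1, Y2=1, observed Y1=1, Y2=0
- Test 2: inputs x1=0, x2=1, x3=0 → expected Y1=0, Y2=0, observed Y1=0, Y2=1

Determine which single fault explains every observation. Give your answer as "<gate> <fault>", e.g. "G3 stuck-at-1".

G8 inverted output

Fault-free values for test 1 (x1=1, x2=0, x3=0): G1=1, G2=1, G3=1, G4=0, G5=0, G6=1, G7=1, G8=1, giving Y1=1, Y2=1. Observed Y1=1, Y2=0.
Test 1: faults giving observed Y1=1, Y2=0 are {G8 stuck-at-0, G8 inverted output}.
Test 2 (x1=0, x2=1, x3=0): fault-free G1=1, G2=1, G3=1, G4=0, G5=1, G6=0, G7=0, G8=0 → Y1=0, Y2=0; observed Y1=0, Y2=1. Eliminates G8 stuck-at-0.
Only G8 inverted output is consistent with every test.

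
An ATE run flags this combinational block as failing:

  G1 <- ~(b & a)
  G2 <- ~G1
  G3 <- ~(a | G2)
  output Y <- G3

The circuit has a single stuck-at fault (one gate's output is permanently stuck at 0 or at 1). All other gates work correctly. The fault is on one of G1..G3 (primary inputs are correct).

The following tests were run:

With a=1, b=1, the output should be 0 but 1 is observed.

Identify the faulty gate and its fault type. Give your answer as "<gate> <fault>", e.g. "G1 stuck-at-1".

G3 stuck-at-1

Fault-free values for test 1 (a=1, b=1): G1=0, G2=1, G3=0, giving Y=0. Observed 1.
Test 1: faults giving observed 1 are {G3 stuck-at-1}.
Only G3 stuck-at-1 is consistent with every test.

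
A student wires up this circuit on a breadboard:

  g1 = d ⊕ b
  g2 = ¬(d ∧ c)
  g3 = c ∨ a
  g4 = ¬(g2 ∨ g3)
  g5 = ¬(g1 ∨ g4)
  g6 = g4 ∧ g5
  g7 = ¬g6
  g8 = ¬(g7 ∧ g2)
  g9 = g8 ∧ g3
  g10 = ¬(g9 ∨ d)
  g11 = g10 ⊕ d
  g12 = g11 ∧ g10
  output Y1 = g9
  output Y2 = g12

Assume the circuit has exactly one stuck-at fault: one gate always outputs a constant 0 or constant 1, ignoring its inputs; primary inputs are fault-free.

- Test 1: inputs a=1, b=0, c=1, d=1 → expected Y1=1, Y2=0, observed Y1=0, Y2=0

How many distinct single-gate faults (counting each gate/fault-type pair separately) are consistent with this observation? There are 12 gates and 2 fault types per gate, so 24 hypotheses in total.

Fault-free: g1=1, g2=0, g3=1, g4=0, g5=0, g6=0, g7=1, g8=1, g9=1, g10=0, g11=1, g12=0 → Y1=1, Y2=0. Observed Y1=0, Y2=0.
  g1: none of the 2 fault types match ✗
  g2: stuck-at-1 ✓; others ✗
  g3: stuck-at-0 ✓; others ✗
  g4: none of the 2 fault types match ✗
  g5: none of the 2 fault types match ✗
  g6: none of the 2 fault types match ✗
  g7: none of the 2 fault types match ✗
  g8: stuck-at-0 ✓; others ✗
  g9: stuck-at-0 ✓; others ✗
  g10: none of the 2 fault types match ✗
  g11: none of the 2 fault types match ✗
  g12: none of the 2 fault types match ✗
Consistent faults: {g2 stuck-at-1, g3 stuck-at-0, g8 stuck-at-0, g9 stuck-at-0} — 4 in all.

4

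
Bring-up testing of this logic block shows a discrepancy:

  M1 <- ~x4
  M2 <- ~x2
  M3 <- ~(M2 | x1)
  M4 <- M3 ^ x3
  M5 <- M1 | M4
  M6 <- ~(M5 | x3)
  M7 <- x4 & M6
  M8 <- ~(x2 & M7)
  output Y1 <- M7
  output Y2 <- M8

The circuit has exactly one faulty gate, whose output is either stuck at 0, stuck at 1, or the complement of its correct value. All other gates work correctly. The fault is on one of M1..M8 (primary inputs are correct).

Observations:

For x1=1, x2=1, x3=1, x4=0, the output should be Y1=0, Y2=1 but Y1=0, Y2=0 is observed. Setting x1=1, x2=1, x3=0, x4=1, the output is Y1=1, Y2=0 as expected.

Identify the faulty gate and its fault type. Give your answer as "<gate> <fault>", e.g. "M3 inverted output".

M8 stuck-at-0

Fault-free values for test 1 (x1=1, x2=1, x3=1, x4=0): M1=1, M2=0, M3=0, M4=1, M5=1, M6=0, M7=0, M8=1, giving Y1=0, Y2=1. Observed Y1=0, Y2=0.
Test 1: faults giving observed Y1=0, Y2=0 are {M8 stuck-at-0, M8 inverted output}.
Test 2 (x1=1, x2=1, x3=0, x4=1): fault-free M1=0, M2=0, M3=0, M4=0, M5=0, M6=1, M7=1, M8=0 → Y1=1, Y2=0; observed Y1=1, Y2=0. Eliminates M8 inverted output.
Only M8 stuck-at-0 is consistent with every test.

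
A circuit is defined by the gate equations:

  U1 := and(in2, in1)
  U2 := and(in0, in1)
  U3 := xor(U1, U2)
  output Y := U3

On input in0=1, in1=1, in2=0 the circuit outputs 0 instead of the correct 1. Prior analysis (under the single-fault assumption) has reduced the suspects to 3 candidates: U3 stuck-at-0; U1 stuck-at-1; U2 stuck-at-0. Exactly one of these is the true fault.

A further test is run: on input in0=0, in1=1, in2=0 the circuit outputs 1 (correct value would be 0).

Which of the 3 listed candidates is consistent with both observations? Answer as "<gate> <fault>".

U1 stuck-at-1

Evaluate each candidate on input in0=0, in1=1, in2=0:
  U3 stuck-at-0: U1=0, U2=0, U3=0 [stuck-at-0] → 0 — eliminated
  U1 stuck-at-1: U1=1 [stuck-at-1], U2=0, U3=1 → 1 — matches
  U2 stuck-at-0: U1=0, U2=0 [stuck-at-0], U3=0 → 0 — eliminated
Only U1 stuck-at-1 reproduces the observed 1.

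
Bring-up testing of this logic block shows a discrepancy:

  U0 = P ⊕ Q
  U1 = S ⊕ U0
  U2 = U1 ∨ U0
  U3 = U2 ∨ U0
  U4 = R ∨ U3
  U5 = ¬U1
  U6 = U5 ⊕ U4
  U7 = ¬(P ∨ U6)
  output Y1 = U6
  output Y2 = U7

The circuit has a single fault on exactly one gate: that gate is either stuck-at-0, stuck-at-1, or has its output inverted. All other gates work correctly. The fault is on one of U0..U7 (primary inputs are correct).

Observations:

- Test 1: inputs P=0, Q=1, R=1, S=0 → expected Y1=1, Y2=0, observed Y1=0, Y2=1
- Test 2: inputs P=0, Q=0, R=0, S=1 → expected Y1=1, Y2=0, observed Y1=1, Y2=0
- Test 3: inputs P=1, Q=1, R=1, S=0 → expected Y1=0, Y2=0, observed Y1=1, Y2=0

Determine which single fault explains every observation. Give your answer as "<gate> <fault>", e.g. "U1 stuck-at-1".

U1 inverted output

Fault-free values for test 1 (P=0, Q=1, R=1, S=0): U0=1, U1=1, U2=1, U3=1, U4=1, U5=0, U6=1, U7=0, giving Y1=1, Y2=0. Observed Y1=0, Y2=1.
Test 1: faults giving observed Y1=0, Y2=1 are {U0 stuck-at-0, U0 inverted output, U1 stuck-at-0, U1 inverted output, U4 stuck-at-0, U4 inverted output, U5 stuck-at-1, U5 inverted output, U6 stuck-at-0, U6 inverted output}.
Test 2 (P=0, Q=0, R=0, S=1): fault-free U0=0, U1=1, U2=1, U3=1, U4=1, U5=0, U6=1, U7=0 → Y1=1, Y2=0; observed Y1=1, Y2=0. Eliminates U0 inverted output, U4 stuck-at-0, U4 inverted output, U5 stuck-at-1, U5 inverted output, U6 stuck-at-0, U6 inverted output.
Test 3 (P=1, Q=1, R=1, S=0): fault-free U0=0, U1=0, U2=0, U3=0, U4=1, U5=1, U6=0, U7=0 → Y1=0, Y2=0; observed Y1=1, Y2=0. Eliminates U0 stuck-at-0, U1 stuck-at-0.
Only U1 inverted output is consistent with every test.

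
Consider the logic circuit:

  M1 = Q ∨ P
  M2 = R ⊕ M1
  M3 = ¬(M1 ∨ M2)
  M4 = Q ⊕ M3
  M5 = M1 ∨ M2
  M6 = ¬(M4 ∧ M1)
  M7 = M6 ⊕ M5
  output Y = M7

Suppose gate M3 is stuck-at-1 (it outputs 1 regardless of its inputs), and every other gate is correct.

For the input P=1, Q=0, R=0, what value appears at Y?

Propagate with M3 forced: M1=1, M2=1, M3=1 [stuck-at-1], M4=1, M5=1, M6=0, M7=1.
So Y = 1. (Without the fault it would be 0.)

1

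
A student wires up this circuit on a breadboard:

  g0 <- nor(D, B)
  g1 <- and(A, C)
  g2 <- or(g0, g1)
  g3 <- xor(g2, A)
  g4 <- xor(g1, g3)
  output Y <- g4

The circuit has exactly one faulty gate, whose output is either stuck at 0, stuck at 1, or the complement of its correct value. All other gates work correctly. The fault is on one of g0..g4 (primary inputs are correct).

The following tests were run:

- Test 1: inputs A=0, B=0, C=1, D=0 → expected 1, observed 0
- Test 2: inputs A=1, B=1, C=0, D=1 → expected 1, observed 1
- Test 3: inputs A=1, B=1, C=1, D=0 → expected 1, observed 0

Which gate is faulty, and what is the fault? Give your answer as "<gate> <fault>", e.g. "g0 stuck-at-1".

g2 stuck-at-0

Fault-free values for test 1 (A=0, B=0, C=1, D=0): g0=1, g1=0, g2=1, g3=1, g4=1, giving Y=1. Observed 0.
Test 1: faults giving observed 0 are {g0 stuck-at-0, g0 inverted output, g1 stuck-at-1, g1 inverted output, g2 stuck-at-0, g2 inverted output, g3 stuck-at-0, g3 inverted output, g4 stuck-at-0, g4 inverted output}.
Test 2 (A=1, B=1, C=0, D=1): fault-free g0=0, g1=0, g2=0, g3=1, g4=1 → 1; observed 1. Eliminates g0 inverted output, g2 inverted output, g3 stuck-at-0, g3 inverted output, g4 stuck-at-0, g4 inverted output.
Test 3 (A=1, B=1, C=1, D=0): fault-free g0=0, g1=1, g2=1, g3=0, g4=1 → 1; observed 0. Eliminates g0 stuck-at-0, g1 stuck-at-1, g1 inverted output.
Only g2 stuck-at-0 is consistent with every test.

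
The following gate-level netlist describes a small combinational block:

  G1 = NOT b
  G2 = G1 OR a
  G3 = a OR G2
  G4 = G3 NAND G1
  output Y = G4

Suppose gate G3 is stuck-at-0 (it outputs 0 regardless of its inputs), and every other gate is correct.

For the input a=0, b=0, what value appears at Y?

1

Propagate with G3 forced: G1=1, G2=1, G3=0 [stuck-at-0], G4=1.
So Y = 1. (Without the fault it would be 0.)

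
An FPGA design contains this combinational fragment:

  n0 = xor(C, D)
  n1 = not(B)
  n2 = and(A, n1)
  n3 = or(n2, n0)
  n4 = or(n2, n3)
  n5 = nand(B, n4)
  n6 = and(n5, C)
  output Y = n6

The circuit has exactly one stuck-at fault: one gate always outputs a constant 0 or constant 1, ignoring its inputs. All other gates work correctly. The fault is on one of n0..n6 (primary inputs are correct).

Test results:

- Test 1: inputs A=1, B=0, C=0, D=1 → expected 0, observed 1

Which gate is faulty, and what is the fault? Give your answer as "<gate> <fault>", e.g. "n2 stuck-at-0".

n6 stuck-at-1

Fault-free values for test 1 (A=1, B=0, C=0, D=1): n0=1, n1=1, n2=1, n3=1, n4=1, n5=1, n6=0, giving Y=0. Observed 1.
Test 1: faults giving observed 1 are {n6 stuck-at-1}.
Only n6 stuck-at-1 is consistent with every test.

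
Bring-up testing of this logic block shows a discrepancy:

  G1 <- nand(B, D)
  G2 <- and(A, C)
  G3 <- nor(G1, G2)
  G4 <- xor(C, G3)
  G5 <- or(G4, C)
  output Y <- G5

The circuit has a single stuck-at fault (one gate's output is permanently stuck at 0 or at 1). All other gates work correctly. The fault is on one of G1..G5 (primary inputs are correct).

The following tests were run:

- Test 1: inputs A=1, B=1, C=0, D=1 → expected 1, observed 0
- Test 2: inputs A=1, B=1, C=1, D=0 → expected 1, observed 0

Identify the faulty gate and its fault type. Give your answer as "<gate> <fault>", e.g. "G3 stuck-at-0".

G5 stuck-at-0

Fault-free values for test 1 (A=1, B=1, C=0, D=1): G1=0, G2=0, G3=1, G4=1, G5=1, giving Y=1. Observed 0.
Test 1: faults giving observed 0 are {G1 stuck-at-1, G2 stuck-at-1, G3 stuck-at-0, G4 stuck-at-0, G5 stuck-at-0}.
Test 2 (A=1, B=1, C=1, D=0): fault-free G1=1, G2=1, G3=0, G4=1, G5=1 → 1; observed 0. Eliminates G1 stuck-at-1, G2 stuck-at-1, G3 stuck-at-0, G4 stuck-at-0.
Only G5 stuck-at-0 is consistent with every test.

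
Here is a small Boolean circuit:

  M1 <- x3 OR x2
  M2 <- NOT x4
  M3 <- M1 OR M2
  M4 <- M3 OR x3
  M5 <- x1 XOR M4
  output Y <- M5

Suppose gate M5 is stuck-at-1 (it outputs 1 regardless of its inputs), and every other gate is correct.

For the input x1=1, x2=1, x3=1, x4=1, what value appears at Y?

Propagate with M5 forced: M1=1, M2=0, M3=1, M4=1, M5=1 [stuck-at-1].
So Y = 1. (Without the fault it would be 0.)

1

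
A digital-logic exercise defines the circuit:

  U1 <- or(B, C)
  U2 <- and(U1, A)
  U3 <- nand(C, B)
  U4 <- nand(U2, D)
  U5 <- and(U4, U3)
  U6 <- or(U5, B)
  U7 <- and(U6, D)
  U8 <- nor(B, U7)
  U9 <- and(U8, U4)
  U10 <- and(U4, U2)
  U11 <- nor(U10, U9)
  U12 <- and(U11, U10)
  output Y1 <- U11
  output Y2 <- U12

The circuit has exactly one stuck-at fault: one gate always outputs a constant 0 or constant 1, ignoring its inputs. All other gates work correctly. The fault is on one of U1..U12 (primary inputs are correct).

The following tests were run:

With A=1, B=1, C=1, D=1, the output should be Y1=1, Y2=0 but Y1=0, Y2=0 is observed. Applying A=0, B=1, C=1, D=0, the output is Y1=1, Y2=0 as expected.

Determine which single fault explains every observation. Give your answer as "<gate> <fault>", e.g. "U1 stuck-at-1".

U4 stuck-at-1

Fault-free values for test 1 (A=1, B=1, C=1, D=1): U1=1, U2=1, U3=0, U4=0, U5=0, U6=1, U7=1, U8=0, U9=0, U10=0, U11=1, U12=0, giving Y1=1, Y2=0. Observed Y1=0, Y2=0.
Test 1: faults giving observed Y1=0, Y2=0 are {U4 stuck-at-1, U9 stuck-at-1, U10 stuck-at-1, U11 stuck-at-0}.
Test 2 (A=0, B=1, C=1, D=0): fault-free U1=1, U2=0, U3=0, U4=1, U5=0, U6=1, U7=0, U8=0, U9=0, U10=0, U11=1, U12=0 → Y1=1, Y2=0; observed Y1=1, Y2=0. Eliminates U9 stuck-at-1, U10 stuck-at-1, U11 stuck-at-0.
Only U4 stuck-at-1 is consistent with every test.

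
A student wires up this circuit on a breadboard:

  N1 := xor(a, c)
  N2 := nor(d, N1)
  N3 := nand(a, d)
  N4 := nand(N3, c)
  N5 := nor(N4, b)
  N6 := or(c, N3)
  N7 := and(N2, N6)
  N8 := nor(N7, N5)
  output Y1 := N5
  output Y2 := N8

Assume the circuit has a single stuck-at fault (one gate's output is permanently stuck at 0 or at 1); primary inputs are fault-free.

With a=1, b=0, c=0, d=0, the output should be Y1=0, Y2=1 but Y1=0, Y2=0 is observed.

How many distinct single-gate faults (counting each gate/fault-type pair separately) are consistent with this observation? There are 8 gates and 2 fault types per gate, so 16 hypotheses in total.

4

Fault-free: N1=1, N2=0, N3=1, N4=1, N5=0, N6=1, N7=0, N8=1 → Y1=0, Y2=1. Observed Y1=0, Y2=0.
  N1: stuck-at-0 ✓; others ✗
  N2: stuck-at-1 ✓; others ✗
  N3: none of the 2 fault types match ✗
  N4: none of the 2 fault types match ✗
  N5: none of the 2 fault types match ✗
  N6: none of the 2 fault types match ✗
  N7: stuck-at-1 ✓; others ✗
  N8: stuck-at-0 ✓; others ✗
Consistent faults: {N1 stuck-at-0, N2 stuck-at-1, N7 stuck-at-1, N8 stuck-at-0} — 4 in all.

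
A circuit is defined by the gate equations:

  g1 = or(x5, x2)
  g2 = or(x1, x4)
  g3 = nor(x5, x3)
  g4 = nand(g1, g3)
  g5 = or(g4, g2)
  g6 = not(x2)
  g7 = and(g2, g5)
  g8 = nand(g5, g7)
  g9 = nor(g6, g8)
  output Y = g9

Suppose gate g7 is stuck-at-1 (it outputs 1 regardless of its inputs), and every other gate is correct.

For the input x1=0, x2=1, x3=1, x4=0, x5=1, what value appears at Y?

1

Propagate with g7 forced: g1=1, g2=0, g3=0, g4=1, g5=1, g6=0, g7=1 [stuck-at-1], g8=0, g9=1.
So Y = 1. (Without the fault it would be 0.)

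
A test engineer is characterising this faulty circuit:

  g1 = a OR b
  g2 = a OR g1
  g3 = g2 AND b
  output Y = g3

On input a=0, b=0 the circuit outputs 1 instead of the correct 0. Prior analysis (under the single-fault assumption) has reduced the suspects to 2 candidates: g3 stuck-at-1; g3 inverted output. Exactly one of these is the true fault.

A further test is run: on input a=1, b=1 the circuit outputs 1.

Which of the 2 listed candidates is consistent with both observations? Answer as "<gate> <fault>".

g3 stuck-at-1

Evaluate each candidate on input a=1, b=1:
  g3 stuck-at-1: g1=1, g2=1, g3=1 [stuck-at-1] → 1 — matches
  g3 inverted output: g1=1, g2=1, g3=0 [inverted output] → 0 — eliminated
Only g3 stuck-at-1 reproduces the observed 1.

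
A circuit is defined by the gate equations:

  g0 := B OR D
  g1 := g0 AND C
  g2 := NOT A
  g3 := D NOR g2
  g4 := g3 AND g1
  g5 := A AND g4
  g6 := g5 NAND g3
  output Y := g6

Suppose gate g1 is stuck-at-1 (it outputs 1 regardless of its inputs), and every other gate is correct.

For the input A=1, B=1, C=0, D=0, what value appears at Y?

Propagate with g1 forced: g0=1, g1=1 [stuck-at-1], g2=0, g3=1, g4=1, g5=1, g6=0.
So Y = 0. (Without the fault it would be 1.)

0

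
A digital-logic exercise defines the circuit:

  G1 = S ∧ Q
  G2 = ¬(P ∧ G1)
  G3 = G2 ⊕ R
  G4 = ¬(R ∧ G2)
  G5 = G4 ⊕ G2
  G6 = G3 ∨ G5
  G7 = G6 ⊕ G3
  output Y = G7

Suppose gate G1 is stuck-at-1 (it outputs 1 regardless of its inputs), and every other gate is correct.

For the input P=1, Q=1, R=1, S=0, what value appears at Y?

Propagate with G1 forced: G1=1 [stuck-at-1], G2=0, G3=1, G4=1, G5=1, G6=1, G7=0.
So Y = 0. (Without the fault it would be 1.)

0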